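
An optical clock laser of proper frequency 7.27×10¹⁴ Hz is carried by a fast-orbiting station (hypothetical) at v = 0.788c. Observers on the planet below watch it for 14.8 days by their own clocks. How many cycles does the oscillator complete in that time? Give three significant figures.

N = 5.72×10²⁰

γ = 1/√(1 − 0.788²) = 1/√0.3791 = 1.624
During 14.8 days of lab time, the oscillator's proper time advances by τ = Δt/γ = 14.8/1.624 = 9.112 days = 7.873×10⁵ s.
N = f × τ = 7.27×10¹⁴ × 7.873×10⁵ = 5.723×10²⁰.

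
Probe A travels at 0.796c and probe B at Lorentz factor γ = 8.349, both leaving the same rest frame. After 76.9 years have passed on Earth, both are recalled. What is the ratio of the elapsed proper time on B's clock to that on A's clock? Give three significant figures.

τ_B/τ_A = 0.198

A: γ = 1/√(1 − 0.796²) = 1/√0.3664 = 1.652. B: γ = 8.349.
τ_A/τ_B = γ_B/γ_A = 8.349/1.652 = 5.054, so τ_B/τ_A = 0.1979.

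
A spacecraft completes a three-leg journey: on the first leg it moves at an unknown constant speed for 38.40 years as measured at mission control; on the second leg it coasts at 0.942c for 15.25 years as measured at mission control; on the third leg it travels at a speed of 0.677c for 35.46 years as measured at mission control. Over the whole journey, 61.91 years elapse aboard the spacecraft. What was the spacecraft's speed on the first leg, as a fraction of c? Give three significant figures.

Leg 1: speed unknown; τ_1 = 38.40/γ_1.
Leg 2: γ = 1/√(1 − 0.942²) = 1/√0.1126 = 2.980; τ_2 = 15.25/2.980 = 5.118 years.
Leg 3: γ = 1/√(1 − 0.677²) = 1/√0.5417 = 1.359; τ_3 = 35.46/1.359 = 26.10 years.
Total proper time: τ_1 + 5.118 + 26.10 = 61.91, so τ_1 = 61.91 − 31.22 = 30.69 years.
γ_1 = 38.40/30.69 = 1.251; β = √(1 − 1/γ²) = √0.3611.

β = 0.601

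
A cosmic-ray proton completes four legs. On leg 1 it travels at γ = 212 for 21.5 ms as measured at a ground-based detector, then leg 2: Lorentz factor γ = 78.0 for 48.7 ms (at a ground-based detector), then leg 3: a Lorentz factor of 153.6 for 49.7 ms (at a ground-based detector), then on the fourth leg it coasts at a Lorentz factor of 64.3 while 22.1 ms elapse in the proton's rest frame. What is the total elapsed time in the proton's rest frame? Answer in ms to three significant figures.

τ = 23.1 ms

Leg 1: γ = 212; τ_1 = 21.5/212.0 = 0.1014 ms.
Leg 2: γ = 78.0; τ_2 = 48.7/78.00 = 0.6244 ms.
Leg 3: γ = 153.6; τ_3 = 49.7/153.6 = 0.3236 ms.
Leg 4: 22.1 ms is already measured in the proton's rest frame.
Total: 0.1014 + 0.6244 + 0.3236 + 22.10 ms.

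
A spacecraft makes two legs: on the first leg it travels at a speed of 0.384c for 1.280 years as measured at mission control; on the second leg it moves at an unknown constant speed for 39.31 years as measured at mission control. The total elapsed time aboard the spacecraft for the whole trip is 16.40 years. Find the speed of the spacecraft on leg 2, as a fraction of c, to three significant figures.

Leg 1: γ = 1/√(1 − 0.384²) = 1/√0.8525 = 1.083; τ_1 = 1.280/1.083 = 1.182 years.
Leg 2: speed unknown; τ_2 = 39.31/γ_2.
Total proper time: 1.182 + τ_2 = 16.40, so τ_2 = 16.40 − 1.182 = 15.22 years.
γ_2 = 39.31/15.22 = 2.583; β = √(1 − 1/γ²) = √0.8501.

β = 0.922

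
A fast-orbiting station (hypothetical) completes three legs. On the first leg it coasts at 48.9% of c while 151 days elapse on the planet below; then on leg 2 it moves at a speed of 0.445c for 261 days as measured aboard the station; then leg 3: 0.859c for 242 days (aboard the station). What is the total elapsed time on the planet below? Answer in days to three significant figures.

Δt = 915 days

Leg 1: 151 days is already measured on the planet below.
Leg 2: γ = 1/√(1 − 0.445²) = 1/√0.8020 = 1.117; Δt_2 = 1.117 × 261 = 291.4 days.
Leg 3: γ = 1/√(1 − 0.859²) = 1/√0.2621 = 1.953; Δt_3 = 1.953 × 242 = 472.7 days.
Total: 151.0 + 291.4 + 472.7 days.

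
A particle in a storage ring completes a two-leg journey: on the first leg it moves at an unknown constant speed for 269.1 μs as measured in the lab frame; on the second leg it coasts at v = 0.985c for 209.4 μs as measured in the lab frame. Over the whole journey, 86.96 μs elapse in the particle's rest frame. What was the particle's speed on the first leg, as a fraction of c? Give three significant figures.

β = 0.982

Leg 1: speed unknown; τ_1 = 269.1/γ_1.
Leg 2: γ = 1/√(1 − 0.985²) = 1/√0.02977 = 5.795; τ_2 = 209.4/5.795 = 36.13 μs.
Total proper time: τ_1 + 36.13 = 86.96, so τ_1 = 86.96 − 36.13 = 50.83 μs.
γ_1 = 269.1/50.83 = 5.294; β = √(1 − 1/γ²) = √0.9643.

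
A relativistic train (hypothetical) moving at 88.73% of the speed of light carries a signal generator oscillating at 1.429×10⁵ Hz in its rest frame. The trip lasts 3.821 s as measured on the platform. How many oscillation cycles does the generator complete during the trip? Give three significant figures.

N = 2.52×10⁵

β = 0.8873; γ = 1/√(1 − 0.8873²) = 1/√0.2127 = 2.168
The oscillator's own cycle count is N = f × τ where τ is the proper time on the train. τ = Δt/γ = 3.821/2.168 = 1.762 s = 1.762×10⁰ s.
N = 1.429×10⁵ × 1.762×10⁰ = 2.518×10⁵.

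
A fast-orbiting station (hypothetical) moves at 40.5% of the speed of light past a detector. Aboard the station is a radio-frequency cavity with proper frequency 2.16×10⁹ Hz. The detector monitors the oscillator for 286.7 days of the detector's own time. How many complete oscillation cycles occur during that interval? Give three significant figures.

N = 4.89×10¹⁶

β = 0.405; γ = 1/√(1 − 0.405²) = 1/√0.8360 = 1.094
During 286.7 days of lab time, the oscillator's proper time advances by τ = Δt/γ = 286.7/1.094 = 262.1 days = 2.265×10⁷ s.
N = f × τ = 2.16×10⁹ × 2.265×10⁷ = 4.892×10¹⁶.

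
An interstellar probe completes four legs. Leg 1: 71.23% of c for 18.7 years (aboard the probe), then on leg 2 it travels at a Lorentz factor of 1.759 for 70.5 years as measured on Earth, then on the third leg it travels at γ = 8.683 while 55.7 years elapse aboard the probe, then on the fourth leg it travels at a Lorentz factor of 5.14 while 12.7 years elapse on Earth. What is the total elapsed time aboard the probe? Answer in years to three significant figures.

Leg 1: 18.7 years is already measured aboard the probe.
Leg 2: γ = 1.759; τ_2 = 70.5/1.759 = 40.08 years.
Leg 3: 55.7 years is already measured aboard the probe.
Leg 4: γ = 5.14; τ_4 = 12.7/5.140 = 2.471 years.
Total: 18.70 + 40.08 + 55.70 + 2.471 years.

τ = 117 years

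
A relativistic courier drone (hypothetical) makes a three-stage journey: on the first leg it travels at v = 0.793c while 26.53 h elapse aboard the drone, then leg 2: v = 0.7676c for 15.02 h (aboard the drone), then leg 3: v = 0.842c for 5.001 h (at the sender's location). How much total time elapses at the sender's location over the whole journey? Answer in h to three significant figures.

Δt = 72.0 h

Leg 1: γ = 1/√(1 − 0.793²) = 1/√0.3712 = 1.641; Δt_1 = 1.641 × 26.53 = 43.55 h.
Leg 2: γ = 1/√(1 − 0.7676²) = 1/√0.4108 = 1.560; Δt_2 = 1.560 × 15.02 = 23.43 h.
Leg 3: 5.001 h is already measured at the sender's location.
Total: 43.55 + 23.43 + 5.001 h.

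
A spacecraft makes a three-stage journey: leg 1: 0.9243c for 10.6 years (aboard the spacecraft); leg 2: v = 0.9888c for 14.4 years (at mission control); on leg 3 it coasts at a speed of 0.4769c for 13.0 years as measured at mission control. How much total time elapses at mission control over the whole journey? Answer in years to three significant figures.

Δt = 55.2 years

Leg 1: γ = 1/√(1 − 0.9243²) = 1/√0.1457 = 2.620; Δt_1 = 2.620 × 10.6 = 27.77 years.
Leg 2: 14.4 years is already measured at mission control.
Leg 3: 13.0 years is already measured at mission control.
Total: 27.77 + 14.40 + 13.00 years.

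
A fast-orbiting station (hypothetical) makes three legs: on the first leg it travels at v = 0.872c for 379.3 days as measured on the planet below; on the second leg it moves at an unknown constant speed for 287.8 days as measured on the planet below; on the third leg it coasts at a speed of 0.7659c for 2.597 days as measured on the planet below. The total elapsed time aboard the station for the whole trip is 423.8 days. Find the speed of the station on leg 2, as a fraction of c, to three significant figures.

Leg 1: γ = 1/√(1 − 0.872²) = 1/√0.2396 = 2.043; τ_1 = 379.3/2.043 = 185.7 days.
Leg 2: speed unknown; τ_2 = 287.8/γ_2.
Leg 3: γ = 1/√(1 − 0.7659²) = 1/√0.4134 = 1.555; τ_3 = 2.597/1.555 = 1.670 days.
Total proper time: 185.7 + τ_2 + 1.670 = 423.8, so τ_2 = 423.8 − 187.3 = 236.5 days.
γ_2 = 287.8/236.5 = 1.217; β = √(1 − 1/γ²) = √0.3249.

β = 0.570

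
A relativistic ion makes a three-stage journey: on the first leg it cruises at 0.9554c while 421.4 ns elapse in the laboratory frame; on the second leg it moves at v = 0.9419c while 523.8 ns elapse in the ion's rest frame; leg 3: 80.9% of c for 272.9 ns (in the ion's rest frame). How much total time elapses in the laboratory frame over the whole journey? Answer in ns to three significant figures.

Leg 1: 421.4 ns is already measured in the laboratory frame.
Leg 2: γ = 1/√(1 − 0.9419²) = 1/√0.1128 = 2.977; Δt_2 = 2.977 × 523.8 = 1559 ns.
Leg 3: β = 0.809; γ = 1/√(1 − 0.809²) = 1/√0.3455 = 1.701; Δt_3 = 1.701 × 272.9 = 464.3 ns.
Total: 421.4 + 1559 + 464.3 ns.

Δt = 2450 ns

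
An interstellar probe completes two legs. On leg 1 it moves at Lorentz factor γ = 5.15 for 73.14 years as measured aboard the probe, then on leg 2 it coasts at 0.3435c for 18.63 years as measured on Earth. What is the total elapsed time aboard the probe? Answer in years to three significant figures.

τ = 90.6 years

Leg 1: 73.14 years is already measured aboard the probe.
Leg 2: γ = 1/√(1 − 0.3435²) = 1/√0.8820 = 1.065; τ_2 = 18.63/1.065 = 17.50 years.
Total: 73.14 + 17.50 years.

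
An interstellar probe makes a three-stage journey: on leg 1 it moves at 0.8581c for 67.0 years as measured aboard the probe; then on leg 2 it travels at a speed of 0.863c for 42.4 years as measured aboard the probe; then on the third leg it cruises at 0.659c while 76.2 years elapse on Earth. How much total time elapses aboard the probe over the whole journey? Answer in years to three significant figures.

τ = 167 years

Leg 1: 67.0 years is already measured aboard the probe.
Leg 2: 42.4 years is already measured aboard the probe.
Leg 3: γ = 1/√(1 − 0.659²) = 1/√0.5657 = 1.330; τ_3 = 76.2/1.330 = 57.31 years.
Total: 67.00 + 42.40 + 57.31 years.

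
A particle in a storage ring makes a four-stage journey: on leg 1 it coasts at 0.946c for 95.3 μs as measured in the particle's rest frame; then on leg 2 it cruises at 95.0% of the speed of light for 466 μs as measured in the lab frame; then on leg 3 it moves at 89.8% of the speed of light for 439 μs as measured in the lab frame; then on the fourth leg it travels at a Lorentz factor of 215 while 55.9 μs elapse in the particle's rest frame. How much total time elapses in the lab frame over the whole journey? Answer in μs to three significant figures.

Leg 1: γ = 1/√(1 − 0.946²) = 1/√0.1051 = 3.085; Δt_1 = 3.085 × 95.3 = 294.0 μs.
Leg 2: 466 μs is already measured in the lab frame.
Leg 3: 439 μs is already measured in the lab frame.
Leg 4: γ = 215; Δt_4 = 215.0 × 55.9 = 1.202×10⁴ μs.
Total: 294.0 + 466.0 + 439.0 + 1.202×10⁴ μs.

Δt = 1.32×10⁴ μs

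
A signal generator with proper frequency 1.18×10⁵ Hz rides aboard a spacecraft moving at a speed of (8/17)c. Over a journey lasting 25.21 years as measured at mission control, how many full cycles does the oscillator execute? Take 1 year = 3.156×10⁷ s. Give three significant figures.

N = 8.28×10¹³

γ = 1/√(1 − (8/17)²) = 17/15 ≈ 1.133
The oscillator's own cycle count is N = f × τ where τ is the proper time aboard the spacecraft. τ = Δt/γ = 25.21/1.133 = 22.24 years = 7.020×10⁸ s.
N = 1.18×10⁵ × 7.020×10⁸ = 8.284×10¹³.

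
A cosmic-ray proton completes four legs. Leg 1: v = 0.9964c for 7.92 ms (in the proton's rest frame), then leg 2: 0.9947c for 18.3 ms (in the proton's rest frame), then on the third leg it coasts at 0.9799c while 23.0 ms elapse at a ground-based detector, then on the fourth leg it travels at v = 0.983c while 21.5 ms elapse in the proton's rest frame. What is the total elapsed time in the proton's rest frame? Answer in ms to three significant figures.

Leg 1: 7.92 ms is already measured in the proton's rest frame.
Leg 2: 18.3 ms is already measured in the proton's rest frame.
Leg 3: γ = 1/√(1 − 0.9799²) = 1/√0.03980 = 5.013; τ_3 = 23.0/5.013 = 4.588 ms.
Leg 4: 21.5 ms is already measured in the proton's rest frame.
Total: 7.920 + 18.30 + 4.588 + 21.50 ms.

τ = 52.3 ms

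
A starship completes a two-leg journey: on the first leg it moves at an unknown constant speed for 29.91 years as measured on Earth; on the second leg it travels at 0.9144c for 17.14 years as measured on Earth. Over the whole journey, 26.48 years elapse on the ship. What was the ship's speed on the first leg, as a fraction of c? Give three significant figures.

β = 0.757

Leg 1: speed unknown; τ_1 = 29.91/γ_1.
Leg 2: γ = 1/√(1 − 0.9144²) = 1/√0.1639 = 2.470; τ_2 = 17.14/2.470 = 6.938 years.
Total proper time: τ_1 + 6.938 = 26.48, so τ_1 = 26.48 − 6.938 = 19.54 years.
γ_1 = 29.91/19.54 = 1.531; β = √(1 − 1/γ²) = √0.5731.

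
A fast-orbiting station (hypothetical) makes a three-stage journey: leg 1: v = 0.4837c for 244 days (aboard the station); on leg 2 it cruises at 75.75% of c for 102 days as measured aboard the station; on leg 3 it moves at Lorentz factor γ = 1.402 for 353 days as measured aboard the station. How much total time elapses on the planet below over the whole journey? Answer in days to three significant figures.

Leg 1: γ = 1/√(1 − 0.4837²) = 1/√0.7660 = 1.143; Δt_1 = 1.143 × 244 = 278.8 days.
Leg 2: β = 0.7575; γ = 1/√(1 − 0.7575²) = 1/√0.4262 = 1.532; Δt_2 = 1.532 × 102 = 156.2 days.
Leg 3: γ = 1.402; Δt_3 = 1.402 × 353 = 494.9 days.
Total: 278.8 + 156.2 + 494.9 days.

Δt = 930 days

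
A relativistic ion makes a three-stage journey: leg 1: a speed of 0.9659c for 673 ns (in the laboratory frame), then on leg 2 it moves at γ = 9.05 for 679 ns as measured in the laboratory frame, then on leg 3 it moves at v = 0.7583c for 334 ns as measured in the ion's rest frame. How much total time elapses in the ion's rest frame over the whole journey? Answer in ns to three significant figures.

τ = 583 ns

Leg 1: γ = 1/√(1 − 0.9659²) = 1/√0.06704 = 3.862; τ_1 = 673/3.862 = 174.3 ns.
Leg 2: γ = 9.05; τ_2 = 679/9.050 = 75.03 ns.
Leg 3: 334 ns is already measured in the ion's rest frame.
Total: 174.3 + 75.03 + 334.0 ns.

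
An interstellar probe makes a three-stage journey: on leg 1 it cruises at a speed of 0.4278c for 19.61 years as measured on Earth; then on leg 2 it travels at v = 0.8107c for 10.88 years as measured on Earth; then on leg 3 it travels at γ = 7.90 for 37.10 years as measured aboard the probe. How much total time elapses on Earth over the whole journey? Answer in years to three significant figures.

Leg 1: 19.61 years is already measured on Earth.
Leg 2: 10.88 years is already measured on Earth.
Leg 3: γ = 7.90; Δt_3 = 7.900 × 37.10 = 293.1 years.
Total: 19.61 + 10.88 + 293.1 years.

Δt = 324 years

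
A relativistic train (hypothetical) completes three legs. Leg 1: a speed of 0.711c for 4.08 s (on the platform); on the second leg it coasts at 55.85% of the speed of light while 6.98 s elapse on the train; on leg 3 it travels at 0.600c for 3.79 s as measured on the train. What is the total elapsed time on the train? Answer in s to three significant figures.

τ = 13.6 s

Leg 1: γ = 1/√(1 − 0.711²) = 1/√0.4945 = 1.422; τ_1 = 4.08/1.422 = 2.869 s.
Leg 2: 6.98 s is already measured on the train.
Leg 3: 3.79 s is already measured on the train.
Total: 2.869 + 6.980 + 3.790 s.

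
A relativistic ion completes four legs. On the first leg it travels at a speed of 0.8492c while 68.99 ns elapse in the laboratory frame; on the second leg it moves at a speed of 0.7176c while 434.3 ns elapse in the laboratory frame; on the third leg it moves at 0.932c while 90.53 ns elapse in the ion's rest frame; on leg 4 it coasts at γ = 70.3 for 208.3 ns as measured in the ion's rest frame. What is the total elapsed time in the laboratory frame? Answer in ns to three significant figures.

Leg 1: 68.99 ns is already measured in the laboratory frame.
Leg 2: 434.3 ns is already measured in the laboratory frame.
Leg 3: γ = 1/√(1 − 0.932²) = 1/√0.1314 = 2.759; Δt_3 = 2.759 × 90.53 = 249.8 ns.
Leg 4: γ = 70.3; Δt_4 = 70.30 × 208.3 = 1.464×10⁴ ns.
Total: 68.99 + 434.3 + 249.8 + 1.464×10⁴ ns.

Δt = 1.54×10⁴ ns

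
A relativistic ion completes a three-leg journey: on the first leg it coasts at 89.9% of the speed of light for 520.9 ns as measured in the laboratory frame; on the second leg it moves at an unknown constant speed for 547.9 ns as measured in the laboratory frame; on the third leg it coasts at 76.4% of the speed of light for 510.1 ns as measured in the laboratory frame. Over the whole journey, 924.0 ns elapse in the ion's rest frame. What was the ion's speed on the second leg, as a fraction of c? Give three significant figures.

β = 0.743

Leg 1: β = 0.899; γ = 1/√(1 − 0.899²) = 1/√0.1918 = 2.283; τ_1 = 520.9/2.283 = 228.1 ns.
Leg 2: speed unknown; τ_2 = 547.9/γ_2.
Leg 3: β = 0.764; γ = 1/√(1 − 0.764²) = 1/√0.4163 = 1.550; τ_3 = 510.1/1.550 = 329.1 ns.
Total proper time: 228.1 + τ_2 + 329.1 = 924.0, so τ_2 = 924.0 − 557.3 = 366.7 ns.
γ_2 = 547.9/366.7 = 1.494; β = √(1 − 1/γ²) = √0.5519.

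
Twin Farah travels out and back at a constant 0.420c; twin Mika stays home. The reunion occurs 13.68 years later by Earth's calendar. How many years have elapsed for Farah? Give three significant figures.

τ = 12.4 years

γ = 1/√(1 − 0.420²) = 1/√0.8236 = 1.102
Farah's clock measures proper time along the trip: τ = Δt/γ = 13.68/1.102 years.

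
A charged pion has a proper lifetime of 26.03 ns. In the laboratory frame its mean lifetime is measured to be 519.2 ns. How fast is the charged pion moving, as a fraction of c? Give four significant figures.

γ = Δt/τ₀ = 519.2/26.03 = 19.95
β = √(1 − 1/γ²) = √(1 − 0.002514) = √0.9975

β = 0.9987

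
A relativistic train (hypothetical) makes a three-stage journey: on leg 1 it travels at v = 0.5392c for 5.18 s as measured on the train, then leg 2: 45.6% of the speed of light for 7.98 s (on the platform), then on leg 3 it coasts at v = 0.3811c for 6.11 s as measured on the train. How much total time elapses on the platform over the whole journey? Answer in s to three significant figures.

Leg 1: γ = 1/√(1 − 0.5392²) = 1/√0.7093 = 1.187; Δt_1 = 1.187 × 5.18 = 6.151 s.
Leg 2: 7.98 s is already measured on the platform.
Leg 3: γ = 1/√(1 − 0.3811²) = 1/√0.8548 = 1.082; Δt_3 = 1.082 × 6.11 = 6.609 s.
Total: 6.151 + 7.980 + 6.609 s.

Δt = 20.7 s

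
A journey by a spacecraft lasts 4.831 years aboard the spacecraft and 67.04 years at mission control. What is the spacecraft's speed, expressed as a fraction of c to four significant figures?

The proper time is measured aboard the spacecraft (both events occur at the spacecraft's location); Δt is measured at mission control. γ = Δt/τ = 67.04/4.831 = 13.88.
β = √(1 − 1/γ²) = √(1 − 0.005193) = √0.9948

β = 0.9974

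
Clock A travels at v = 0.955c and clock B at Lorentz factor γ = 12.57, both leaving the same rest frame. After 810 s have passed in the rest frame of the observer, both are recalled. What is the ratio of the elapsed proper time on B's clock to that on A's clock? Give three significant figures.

τ_B/τ_A = 0.268

A: γ = 1/√(1 − 0.955²) = 1/√0.08798 = 3.371. B: γ = 12.57.
τ_A/τ_B = γ_B/γ_A = 12.57/3.371 = 3.728, so τ_B/τ_A = 0.2682.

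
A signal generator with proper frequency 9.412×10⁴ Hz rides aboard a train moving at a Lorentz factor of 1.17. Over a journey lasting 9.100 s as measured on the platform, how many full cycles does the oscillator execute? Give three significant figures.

N = 7.32×10⁵

γ = 1.17
The oscillator's own cycle count is N = f × τ where τ is the proper time on the train. τ = Δt/γ = 9.100/1.170 = 7.778 s = 7.778×10⁰ s.
N = 9.412×10⁴ × 7.778×10⁰ = 7.320×10⁵.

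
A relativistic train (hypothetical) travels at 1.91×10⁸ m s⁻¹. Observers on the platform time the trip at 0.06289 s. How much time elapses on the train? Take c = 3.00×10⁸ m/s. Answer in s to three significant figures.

τ = 0.0485 s

β = 1.91×10⁸/3.00×10⁸ = 0.6367; γ = 1/√(1 − 0.6367²) = 1.297
The interval measured on the platform is the dilated one; the clock on the train measures the proper time τ = Δt/γ = 0.06289/1.297 s.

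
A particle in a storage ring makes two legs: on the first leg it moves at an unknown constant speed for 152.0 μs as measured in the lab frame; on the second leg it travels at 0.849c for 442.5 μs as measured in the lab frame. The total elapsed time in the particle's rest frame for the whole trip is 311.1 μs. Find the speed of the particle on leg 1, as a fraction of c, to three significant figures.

β = 0.861

Leg 1: speed unknown; τ_1 = 152.0/γ_1.
Leg 2: γ = 1/√(1 − 0.849²) = 1/√0.2792 = 1.893; τ_2 = 442.5/1.893 = 233.8 μs.
Total proper time: τ_1 + 233.8 = 311.1, so τ_1 = 311.1 − 233.8 = 77.29 μs.
γ_1 = 152.0/77.29 = 1.967; β = √(1 − 1/γ²) = √0.7415.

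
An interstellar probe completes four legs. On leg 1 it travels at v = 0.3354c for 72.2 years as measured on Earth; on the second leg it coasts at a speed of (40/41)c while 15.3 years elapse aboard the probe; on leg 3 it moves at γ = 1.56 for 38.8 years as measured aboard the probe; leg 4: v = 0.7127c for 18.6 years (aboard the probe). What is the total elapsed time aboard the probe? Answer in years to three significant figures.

Leg 1: γ = 1/√(1 − 0.3354²) = 1/√0.8875 = 1.061; τ_1 = 72.2/1.061 = 68.02 years.
Leg 2: 15.3 years is already measured aboard the probe.
Leg 3: 38.8 years is already measured aboard the probe.
Leg 4: 18.6 years is already measured aboard the probe.
Total: 68.02 + 15.30 + 38.80 + 18.60 years.

τ = 141 years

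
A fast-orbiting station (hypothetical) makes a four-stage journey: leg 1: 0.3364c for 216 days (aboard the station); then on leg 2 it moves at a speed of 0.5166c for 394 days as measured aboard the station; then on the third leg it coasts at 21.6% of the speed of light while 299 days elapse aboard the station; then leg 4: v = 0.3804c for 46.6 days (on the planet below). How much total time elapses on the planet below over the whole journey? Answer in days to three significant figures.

Δt = 1040 days

Leg 1: γ = 1/√(1 − 0.3364²) = 1/√0.8868 = 1.062; Δt_1 = 1.062 × 216 = 229.4 days.
Leg 2: γ = 1/√(1 − 0.5166²) = 1/√0.7331 = 1.168; Δt_2 = 1.168 × 394 = 460.2 days.
Leg 3: β = 0.216; γ = 1/√(1 − 0.216²) = 1/√0.9533 = 1.024; Δt_3 = 1.024 × 299 = 306.2 days.
Leg 4: 46.6 days is already measured on the planet below.
Total: 229.4 + 460.2 + 306.2 + 46.60 days.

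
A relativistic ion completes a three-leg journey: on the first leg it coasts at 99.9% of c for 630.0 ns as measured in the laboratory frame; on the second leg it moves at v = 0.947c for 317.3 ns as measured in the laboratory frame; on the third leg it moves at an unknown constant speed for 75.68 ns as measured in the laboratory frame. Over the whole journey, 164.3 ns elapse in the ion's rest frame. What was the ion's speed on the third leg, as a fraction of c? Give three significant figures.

Leg 1: β = 0.999; γ = 1/√(1 − 0.999²) = 1/√0.001999 = 22.37; τ_1 = 630.0/22.37 = 28.17 ns.
Leg 2: γ = 1/√(1 − 0.947²) = 1/√0.1032 = 3.113; τ_2 = 317.3/3.113 = 101.9 ns.
Leg 3: speed unknown; τ_3 = 75.68/γ_3.
Total proper time: 28.17 + 101.9 + τ_3 = 164.3, so τ_3 = 164.3 − 130.1 = 34.21 ns.
γ_3 = 75.68/34.21 = 2.213; β = √(1 − 1/γ²) = √0.7957.

β = 0.892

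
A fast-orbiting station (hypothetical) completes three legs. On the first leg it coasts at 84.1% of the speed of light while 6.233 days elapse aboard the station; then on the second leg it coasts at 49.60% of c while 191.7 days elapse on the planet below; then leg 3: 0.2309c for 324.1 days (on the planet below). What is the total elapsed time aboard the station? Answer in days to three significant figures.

τ = 488 days

Leg 1: 6.233 days is already measured aboard the station.
Leg 2: β = 0.4960; γ = 1/√(1 − 0.4960²) = 1/√0.7540 = 1.152; τ_2 = 191.7/1.152 = 166.5 days.
Leg 3: γ = 1/√(1 − 0.2309²) = 1/√0.9467 = 1.028; τ_3 = 324.1/1.028 = 315.3 days.
Total: 6.233 + 166.5 + 315.3 days.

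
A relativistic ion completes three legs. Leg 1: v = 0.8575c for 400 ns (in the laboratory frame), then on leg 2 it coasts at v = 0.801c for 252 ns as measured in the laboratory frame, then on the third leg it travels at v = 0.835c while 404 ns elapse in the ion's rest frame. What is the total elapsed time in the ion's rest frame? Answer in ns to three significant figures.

Leg 1: γ = 1/√(1 − 0.8575²) = 1/√0.2647 = 1.944; τ_1 = 400/1.944 = 205.8 ns.
Leg 2: γ = 1/√(1 − 0.801²) = 1/√0.3584 = 1.670; τ_2 = 252/1.670 = 150.9 ns.
Leg 3: 404 ns is already measured in the ion's rest frame.
Total: 205.8 + 150.9 + 404.0 ns.

τ = 761 ns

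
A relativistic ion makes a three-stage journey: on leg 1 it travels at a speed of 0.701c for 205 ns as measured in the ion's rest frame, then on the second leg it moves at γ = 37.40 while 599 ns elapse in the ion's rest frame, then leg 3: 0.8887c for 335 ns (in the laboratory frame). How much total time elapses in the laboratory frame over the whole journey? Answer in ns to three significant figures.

Leg 1: γ = 1/√(1 − 0.701²) = 1/√0.5086 = 1.402; Δt_1 = 1.402 × 205 = 287.5 ns.
Leg 2: γ = 37.40; Δt_2 = 37.40 × 599 = 2.240×10⁴ ns.
Leg 3: 335 ns is already measured in the laboratory frame.
Total: 287.5 + 2.240×10⁴ + 335.0 ns.

Δt = 2.30×10⁴ ns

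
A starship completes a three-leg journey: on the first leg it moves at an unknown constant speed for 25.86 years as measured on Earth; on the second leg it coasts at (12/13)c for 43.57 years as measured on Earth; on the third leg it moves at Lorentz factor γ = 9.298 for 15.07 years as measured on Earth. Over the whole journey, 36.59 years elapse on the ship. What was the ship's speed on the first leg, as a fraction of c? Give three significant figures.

β = 0.710

Leg 1: speed unknown; τ_1 = 25.86/γ_1.
Leg 2: γ = 1/√(1 − (12/13)²) = 13/5 = 2.600; τ_2 = 43.57/2.600 = 16.76 years.
Leg 3: γ = 9.298; τ_3 = 15.07/9.298 = 1.621 years.
Total proper time: τ_1 + 16.76 + 1.621 = 36.59, so τ_1 = 36.59 − 18.38 = 18.21 years.
γ_1 = 25.86/18.21 = 1.420; β = √(1 − 1/γ²) = √0.5041.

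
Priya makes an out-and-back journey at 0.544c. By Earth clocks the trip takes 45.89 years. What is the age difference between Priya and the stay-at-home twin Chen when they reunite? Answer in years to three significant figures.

Δt − τ = 7.38 years

γ = 1/√(1 − 0.544²) = 1/√0.7041 = 1.192
Priya's elapsed proper time: τ = 45.89/1.192 = 38.51 years.
Age gap = Δt − τ = 45.89 − 38.51 years.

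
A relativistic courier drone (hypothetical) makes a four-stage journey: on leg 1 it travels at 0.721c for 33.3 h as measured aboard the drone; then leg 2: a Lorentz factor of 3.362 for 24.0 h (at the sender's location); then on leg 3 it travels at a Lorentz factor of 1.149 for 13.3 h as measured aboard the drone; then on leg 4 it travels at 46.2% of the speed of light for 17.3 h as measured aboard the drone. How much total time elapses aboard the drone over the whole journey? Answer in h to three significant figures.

Leg 1: 33.3 h is already measured aboard the drone.
Leg 2: γ = 3.362; τ_2 = 24.0/3.362 = 7.139 h.
Leg 3: 13.3 h is already measured aboard the drone.
Leg 4: 17.3 h is already measured aboard the drone.
Total: 33.30 + 7.139 + 13.30 + 17.30 h.

τ = 71.0 h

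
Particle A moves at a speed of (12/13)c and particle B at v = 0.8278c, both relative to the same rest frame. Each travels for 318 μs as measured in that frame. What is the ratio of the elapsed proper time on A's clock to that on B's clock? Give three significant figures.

A: γ = 1/√(1 − (12/13)²) = 13/5 = 2.600. B: γ = 1/√(1 − 0.8278²) = 1/√0.3147 = 1.782.
τ_A/τ_B = γ_B/γ_A = 1.782/2.600 = 0.6856, so τ_A/τ_B = 0.6856.

τ_A/τ_B = 0.686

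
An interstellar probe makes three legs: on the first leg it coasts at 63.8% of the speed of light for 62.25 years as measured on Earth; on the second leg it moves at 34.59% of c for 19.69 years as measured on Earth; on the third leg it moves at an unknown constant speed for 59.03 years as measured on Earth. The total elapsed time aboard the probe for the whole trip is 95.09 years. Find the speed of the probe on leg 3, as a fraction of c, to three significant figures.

β = 0.874

Leg 1: β = 0.638; γ = 1/√(1 − 0.638²) = 1/√0.5930 = 1.299; τ_1 = 62.25/1.299 = 47.93 years.
Leg 2: β = 0.3459; γ = 1/√(1 − 0.3459²) = 1/√0.8804 = 1.066; τ_2 = 19.69/1.066 = 18.47 years.
Leg 3: speed unknown; τ_3 = 59.03/γ_3.
Total proper time: 47.93 + 18.47 + τ_3 = 95.09, so τ_3 = 95.09 − 66.41 = 28.68 years.
γ_3 = 59.03/28.68 = 2.058; β = √(1 − 1/γ²) = √0.7639.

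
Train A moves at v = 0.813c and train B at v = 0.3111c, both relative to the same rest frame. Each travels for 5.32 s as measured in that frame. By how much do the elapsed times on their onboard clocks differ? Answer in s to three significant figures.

|τ_A − τ_B| = 1.96 s

A: γ = 1/√(1 − 0.813²) = 1/√0.3390 = 1.717; τ_A = 5.32/1.717 = 3.098 s.
B: γ = 1/√(1 − 0.3111²) = 1/√0.9032 = 1.052; τ_B = 5.32/1.052 = 5.056 s.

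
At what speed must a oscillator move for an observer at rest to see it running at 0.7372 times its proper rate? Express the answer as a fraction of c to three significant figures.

β = 0.676

Rate ratio = 1/γ, so γ = 1/0.7372 = 1.356.
β = √(1 − 1/γ²) = √(1 − 0.7372²) = √0.4565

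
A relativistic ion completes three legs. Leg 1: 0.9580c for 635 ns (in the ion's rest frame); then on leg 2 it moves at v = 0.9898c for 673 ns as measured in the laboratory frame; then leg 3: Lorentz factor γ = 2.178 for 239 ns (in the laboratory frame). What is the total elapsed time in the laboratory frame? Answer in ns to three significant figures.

Leg 1: γ = 1/√(1 − 0.9580²) = 1/√0.08224 = 3.487; Δt_1 = 3.487 × 635 = 2214 ns.
Leg 2: 673 ns is already measured in the laboratory frame.
Leg 3: 239 ns is already measured in the laboratory frame.
Total: 2214 + 673.0 + 239.0 ns.

Δt = 3130 ns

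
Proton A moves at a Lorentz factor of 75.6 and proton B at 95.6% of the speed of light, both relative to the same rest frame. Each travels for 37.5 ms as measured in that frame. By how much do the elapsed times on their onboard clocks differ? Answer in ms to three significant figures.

A: γ = 75.6; τ_A = 37.5/75.60 = 0.4960 ms.
B: β = 0.956; γ = 1/√(1 − 0.956²) = 1/√0.08606 = 3.409; τ_B = 37.5/3.409 = 11.00 ms.

|τ_A − τ_B| = 10.5 ms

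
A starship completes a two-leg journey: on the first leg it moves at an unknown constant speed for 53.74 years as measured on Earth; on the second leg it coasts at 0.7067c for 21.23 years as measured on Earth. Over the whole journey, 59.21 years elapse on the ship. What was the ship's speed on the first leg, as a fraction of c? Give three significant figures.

Leg 1: speed unknown; τ_1 = 53.74/γ_1.
Leg 2: γ = 1/√(1 − 0.7067²) = 1/√0.5006 = 1.413; τ_2 = 21.23/1.413 = 15.02 years.
Total proper time: τ_1 + 15.02 = 59.21, so τ_1 = 59.21 − 15.02 = 44.19 years.
γ_1 = 53.74/44.19 = 1.216; β = √(1 − 1/γ²) = √0.3239.

β = 0.569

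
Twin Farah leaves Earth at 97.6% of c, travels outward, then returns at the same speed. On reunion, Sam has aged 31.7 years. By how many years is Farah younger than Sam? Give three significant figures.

β = 0.976; γ = 1/√(1 − 0.976²) = 1/√0.04742 = 4.592
Farah's elapsed proper time: τ = 31.7/4.592 = 6.903 years.
Age gap = Δt − τ = 31.7 − 6.903 years.

Δt − τ = 24.8 years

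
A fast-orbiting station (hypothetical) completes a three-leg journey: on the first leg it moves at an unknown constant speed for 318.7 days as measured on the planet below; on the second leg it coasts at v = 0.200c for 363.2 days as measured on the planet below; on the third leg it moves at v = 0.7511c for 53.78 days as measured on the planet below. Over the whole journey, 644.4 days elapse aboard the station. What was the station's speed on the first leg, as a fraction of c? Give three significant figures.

Leg 1: speed unknown; τ_1 = 318.7/γ_1.
Leg 2: γ = 1/√(1 − 0.200²) = 1/√0.9600 = 1.021; τ_2 = 363.2/1.021 = 355.9 days.
Leg 3: γ = 1/√(1 − 0.7511²) = 1/√0.4358 = 1.515; τ_3 = 53.78/1.515 = 35.50 days.
Total proper time: τ_1 + 355.9 + 35.50 = 644.4, so τ_1 = 644.4 − 391.4 = 253.0 days.
γ_1 = 318.7/253.0 = 1.260; β = √(1 − 1/γ²) = √0.3696.

β = 0.608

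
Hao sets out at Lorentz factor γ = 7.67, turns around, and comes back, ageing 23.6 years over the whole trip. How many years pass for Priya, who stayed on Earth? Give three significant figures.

Δt = 181 years

γ = 7.67
Earth-frame duration is the dilated interval: Δt = γτ = 7.670 × 23.6 years.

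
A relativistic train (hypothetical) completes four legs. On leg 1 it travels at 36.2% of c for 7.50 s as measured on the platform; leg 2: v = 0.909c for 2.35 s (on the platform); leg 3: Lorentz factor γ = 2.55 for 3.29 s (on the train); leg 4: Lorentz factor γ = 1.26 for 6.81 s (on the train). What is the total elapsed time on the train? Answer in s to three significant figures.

Leg 1: β = 0.362; γ = 1/√(1 − 0.362²) = 1/√0.8690 = 1.073; τ_1 = 7.50/1.073 = 6.991 s.
Leg 2: γ = 1/√(1 − 0.909²) = 1/√0.1737 = 2.399; τ_2 = 2.35/2.399 = 0.9795 s.
Leg 3: 3.29 s is already measured on the train.
Leg 4: 6.81 s is already measured on the train.
Total: 6.991 + 0.9795 + 3.290 + 6.810 s.

τ = 18.1 s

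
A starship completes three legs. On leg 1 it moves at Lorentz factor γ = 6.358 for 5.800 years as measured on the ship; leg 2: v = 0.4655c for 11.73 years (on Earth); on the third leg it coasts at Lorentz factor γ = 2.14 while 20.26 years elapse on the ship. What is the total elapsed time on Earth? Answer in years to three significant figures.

Δt = 92.0 years

Leg 1: γ = 6.358; Δt_1 = 6.358 × 5.800 = 36.88 years.
Leg 2: 11.73 years is already measured on Earth.
Leg 3: γ = 2.14; Δt_3 = 2.140 × 20.26 = 43.36 years.
Total: 36.88 + 11.73 + 43.36 years.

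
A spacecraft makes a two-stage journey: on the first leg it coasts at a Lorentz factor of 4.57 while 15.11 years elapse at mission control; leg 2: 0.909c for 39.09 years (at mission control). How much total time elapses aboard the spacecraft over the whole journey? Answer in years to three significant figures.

τ = 19.6 years

Leg 1: γ = 4.57; τ_1 = 15.11/4.570 = 3.306 years.
Leg 2: γ = 1/√(1 − 0.909²) = 1/√0.1737 = 2.399; τ_2 = 39.09/2.399 = 16.29 years.
Total: 3.306 + 16.29 years.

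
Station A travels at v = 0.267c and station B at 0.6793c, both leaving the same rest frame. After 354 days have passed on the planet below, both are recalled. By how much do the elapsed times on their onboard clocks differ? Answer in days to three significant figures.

|τ_A − τ_B| = 81.4 days

A: γ = 1/√(1 − 0.267²) = 1/√0.9287 = 1.038; τ_A = 354/1.038 = 341.1 days.
B: γ = 1/√(1 − 0.6793²) = 1/√0.5386 = 1.363; τ_B = 354/1.363 = 259.8 days.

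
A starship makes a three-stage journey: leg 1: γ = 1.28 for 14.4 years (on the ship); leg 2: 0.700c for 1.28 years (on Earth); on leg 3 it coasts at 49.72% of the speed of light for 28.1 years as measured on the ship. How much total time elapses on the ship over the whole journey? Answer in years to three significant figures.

τ = 43.4 years

Leg 1: 14.4 years is already measured on the ship.
Leg 2: γ = 1/√(1 − 0.700²) = 1/√0.5100 = 1.400; τ_2 = 1.28/1.400 = 0.9141 years.
Leg 3: 28.1 years is already measured on the ship.
Total: 14.40 + 0.9141 + 28.10 years.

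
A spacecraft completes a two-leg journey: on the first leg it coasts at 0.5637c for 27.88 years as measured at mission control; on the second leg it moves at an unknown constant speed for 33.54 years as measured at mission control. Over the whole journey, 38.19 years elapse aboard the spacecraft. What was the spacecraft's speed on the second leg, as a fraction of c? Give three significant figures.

Leg 1: γ = 1/√(1 − 0.5637²) = 1/√0.6822 = 1.211; τ_1 = 27.88/1.211 = 23.03 years.
Leg 2: speed unknown; τ_2 = 33.54/γ_2.
Total proper time: 23.03 + τ_2 = 38.19, so τ_2 = 38.19 − 23.03 = 15.16 years.
γ_2 = 33.54/15.16 = 2.212; β = √(1 − 1/γ²) = √0.7957.

β = 0.892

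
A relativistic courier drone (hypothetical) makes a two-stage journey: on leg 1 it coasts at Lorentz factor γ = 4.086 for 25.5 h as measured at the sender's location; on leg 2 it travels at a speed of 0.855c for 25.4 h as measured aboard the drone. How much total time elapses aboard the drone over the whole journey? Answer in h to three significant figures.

Leg 1: γ = 4.086; τ_1 = 25.5/4.086 = 6.241 h.
Leg 2: 25.4 h is already measured aboard the drone.
Total: 6.241 + 25.40 h.

τ = 31.6 h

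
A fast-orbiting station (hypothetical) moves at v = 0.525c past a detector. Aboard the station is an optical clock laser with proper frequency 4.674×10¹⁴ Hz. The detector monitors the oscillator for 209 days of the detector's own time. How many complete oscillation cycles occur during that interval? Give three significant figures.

N = 7.18×10²¹

γ = 1/√(1 − 0.525²) = 1/√0.7244 = 1.175
During 209 days of lab time, the oscillator's proper time advances by τ = Δt/γ = 209/1.175 = 177.9 days = 1.537×10⁷ s.
N = f × τ = 4.674×10¹⁴ × 1.537×10⁷ = 7.183×10²¹.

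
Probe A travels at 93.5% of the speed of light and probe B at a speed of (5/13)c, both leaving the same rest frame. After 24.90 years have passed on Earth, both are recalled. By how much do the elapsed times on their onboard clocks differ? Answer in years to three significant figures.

A: β = 0.935; γ = 1/√(1 − 0.935²) = 1/√0.1258 = 2.820; τ_A = 24.90/2.820 = 8.831 years.
B: γ = 1/√(1 − (5/13)²) = 13/12 ≈ 1.083; τ_B = 24.90/1.083 = 22.98 years.

|τ_A − τ_B| = 14.2 years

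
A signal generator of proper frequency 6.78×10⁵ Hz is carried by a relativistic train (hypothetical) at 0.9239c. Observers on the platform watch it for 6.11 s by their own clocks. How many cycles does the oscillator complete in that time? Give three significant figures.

γ = 1/√(1 − 0.9239²) = 1/√0.1464 = 2.613
During 6.11 s of lab time, the oscillator's proper time advances by τ = Δt/γ = 6.11/2.613 = 2.338 s = 2.338×10⁰ s.
N = f × τ = 6.78×10⁵ × 2.338×10⁰ = 1.585×10⁶.

N = 1.59×10⁶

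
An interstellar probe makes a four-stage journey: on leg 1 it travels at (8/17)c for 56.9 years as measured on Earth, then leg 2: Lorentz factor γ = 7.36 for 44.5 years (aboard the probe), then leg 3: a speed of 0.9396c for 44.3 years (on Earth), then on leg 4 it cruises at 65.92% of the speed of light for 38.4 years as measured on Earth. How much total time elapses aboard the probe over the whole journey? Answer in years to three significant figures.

Leg 1: γ = 1/√(1 − (8/17)²) = 17/15 ≈ 1.133; τ_1 = 56.9/1.133 = 50.21 years.
Leg 2: 44.5 years is already measured aboard the probe.
Leg 3: γ = 1/√(1 − 0.9396²) = 1/√0.1172 = 2.922; τ_3 = 44.3/2.922 = 15.16 years.
Leg 4: β = 0.6592; γ = 1/√(1 − 0.6592²) = 1/√0.5655 = 1.330; τ_4 = 38.4/1.330 = 28.88 years.
Total: 50.21 + 44.50 + 15.16 + 28.88 years.

τ = 139 years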